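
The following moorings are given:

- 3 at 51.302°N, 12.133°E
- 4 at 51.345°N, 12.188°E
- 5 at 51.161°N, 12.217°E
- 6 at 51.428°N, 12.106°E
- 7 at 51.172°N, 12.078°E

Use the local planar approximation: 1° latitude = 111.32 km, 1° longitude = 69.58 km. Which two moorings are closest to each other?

3 and 4

Pairwise distances:
3–4: 6.128 km
3–5: 16.749 km
3–6: 14.152 km
3–7: 14.969 km
4–5: 20.582 km
4–6: 10.859 km
4–7: 20.724 km
5–6: 30.710 km
5–7: 9.749 km
6–7: 28.564 km
Closest pair: 3–4 at 6.128 km.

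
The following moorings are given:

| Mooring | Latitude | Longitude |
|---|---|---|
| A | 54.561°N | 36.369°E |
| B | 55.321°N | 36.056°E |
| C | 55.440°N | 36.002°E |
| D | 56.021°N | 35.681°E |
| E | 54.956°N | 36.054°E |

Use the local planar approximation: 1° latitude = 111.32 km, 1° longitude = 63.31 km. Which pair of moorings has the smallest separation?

B and C

Pairwise distances:
A–B: √((0.760·111.32)² + (-0.313·63.31)²) = √(7157.70145 + 392.67504) = 86.893 km
A–C: √((0.879·111.32)² + (-0.367·63.31)²) = √(9574.67730 + 539.85454) = 100.571 km
A–D: √((1.460·111.32)² + (-0.688·63.31)²) = √(26415.09074 + 1897.23664) = 168.263 km
A–E: √((0.395·111.32)² + (-0.315·63.31)²) = √(1933.48402 + 397.70929) = 48.282 km
B–C: √((0.119·111.32)² + (-0.054·63.31)²) = √(175.48513 + 11.68778) = 13.681 km
B–D: √((0.700·111.32)² + (-0.375·63.31)²) = √(6072.14978 + 563.64695) = 81.460 km
B–E: √((-0.365·111.32)² + (-0.002·63.31)²) = √(1650.94317 + 0.01603) = 40.632 km
C–D: √((0.581·111.32)² + (-0.321·63.31)²) = √(4183.10398 + 413.00441) = 67.795 km
C–E: √((-0.484·111.32)² + (0.052·63.31)²) = √(2902.93371 + 10.83805) = 53.979 km
D–E: √((-1.065·111.32)² + (0.373·63.31)²) = √(14055.47771 + 557.65075) = 120.885 km
Closest pair: B–C at 13.681 km.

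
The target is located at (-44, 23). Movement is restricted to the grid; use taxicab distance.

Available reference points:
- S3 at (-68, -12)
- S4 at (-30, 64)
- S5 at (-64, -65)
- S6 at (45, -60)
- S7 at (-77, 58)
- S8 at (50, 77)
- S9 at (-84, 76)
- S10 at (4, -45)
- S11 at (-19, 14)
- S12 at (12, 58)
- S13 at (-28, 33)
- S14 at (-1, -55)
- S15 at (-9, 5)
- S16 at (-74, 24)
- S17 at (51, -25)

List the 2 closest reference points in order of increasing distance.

S13, S16

Distances from (-44, 23):
S3: |-24| + |-35| = 24 + 35 = 59
S4: |14| + |41| = 14 + 41 = 55
S5: |-20| + |-88| = 20 + 88 = 108
S6: |89| + |-83| = 89 + 83 = 172
S7: |-33| + |35| = 33 + 35 = 68
S8: |94| + |54| = 94 + 54 = 148
S9: |-40| + |53| = 40 + 53 = 93
S10: |48| + |-68| = 48 + 68 = 116
S11: |25| + |-9| = 25 + 9 = 34
S12: |56| + |35| = 56 + 35 = 91
S13: |16| + |10| = 16 + 10 = 26
S14: |43| + |-78| = 43 + 78 = 121
S15: |35| + |-18| = 35 + 18 = 53
S16: |-30| + |1| = 30 + 1 = 31
S17: |95| + |-48| = 95 + 48 = 143
Sorted: S13 (26) < S16 (31) < S11 (34) < S15 (53) < …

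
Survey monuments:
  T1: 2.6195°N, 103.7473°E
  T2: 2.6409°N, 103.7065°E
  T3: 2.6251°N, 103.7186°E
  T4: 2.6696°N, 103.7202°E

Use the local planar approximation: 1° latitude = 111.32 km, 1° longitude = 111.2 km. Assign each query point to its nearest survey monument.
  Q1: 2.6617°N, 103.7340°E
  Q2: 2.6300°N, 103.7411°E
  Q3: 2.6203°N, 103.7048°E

Q1→T4; Q2→T1; Q3→T3

Q1 at 2.6617°N, 103.7340°E:
  T1: √((-0.0422·111.32)² + (0.0133·111.2)²) = √(22.068423 + 2.187323) = 4.9250 km
  T2: √((-0.0208·111.32)² + (-0.0275·111.2)²) = √(5.361336 + 9.351364) = 3.8357 km
  T3: √((-0.0366·111.32)² + (-0.0154·111.2)²) = √(16.600018 + 2.932588) = 4.4196 km
  T4: √((0.0079·111.32)² + (-0.0138·111.2)²) = √(0.773394 + 2.354874) = 1.7687 km
  → nearest: T4 (1.7687 km)
Q2 at 2.6300°N, 103.7411°E:
  T1: √((-0.0105·111.32)² + (0.0062·111.2)²) = √(1.366234 + 0.475328) = 1.3570 km
  T2: √((0.0109·111.32)² + (-0.0346·111.2)²) = √(1.472310 + 14.803410) = 4.0343 km
  T3: √((-0.0049·111.32)² + (-0.0225·111.2)²) = √(0.297535 + 6.260004) = 2.5608 km
  T4: √((0.0396·111.32)² + (-0.0209·111.2)²) = √(19.432862 + 5.401348) = 4.9834 km
  → nearest: T1 (1.3570 km)
Q3 at 2.6203°N, 103.7048°E:
  T1: √((-0.0008·111.32)² + (0.0425·111.2)²) = √(0.007931 + 22.335076) = 4.7268 km
  T2: √((0.0206·111.32)² + (0.0017·111.2)²) = √(5.258730 + 0.035736) = 2.3010 km
  T3: √((0.0048·111.32)² + (0.0138·111.2)²) = √(0.285515 + 2.354874) = 1.6249 km
  T4: √((0.0493·111.32)² + (0.0154·111.2)²) = √(30.118978 + 2.932588) = 5.7490 km
  → nearest: T3 (1.6249 km)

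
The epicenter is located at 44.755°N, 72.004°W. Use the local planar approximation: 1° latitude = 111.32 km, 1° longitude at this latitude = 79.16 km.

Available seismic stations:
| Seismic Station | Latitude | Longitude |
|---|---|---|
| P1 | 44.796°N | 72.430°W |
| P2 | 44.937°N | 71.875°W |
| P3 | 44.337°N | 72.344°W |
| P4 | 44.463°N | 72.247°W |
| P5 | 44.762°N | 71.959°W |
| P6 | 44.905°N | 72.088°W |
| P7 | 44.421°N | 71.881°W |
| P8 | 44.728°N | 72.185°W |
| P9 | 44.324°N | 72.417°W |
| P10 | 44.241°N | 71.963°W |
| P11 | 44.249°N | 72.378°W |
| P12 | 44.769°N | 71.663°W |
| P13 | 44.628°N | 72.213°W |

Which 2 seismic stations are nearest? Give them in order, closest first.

P5, P8

Distances from 44.755°N, 72.004°W:
P1: √((0.041·111.32)² + (-0.426·79.16)²) = √(20.83119 + 1137.18408) = 34.030 km
P2: √((0.182·111.32)² + (0.129·79.16)²) = √(410.47732 + 104.27759) = 22.688 km
P3: √((-0.418·111.32)² + (-0.340·79.16)²) = √(2165.20469 + 724.38493) = 53.755 km
P4: √((-0.292·111.32)² + (-0.243·79.16)²) = √(1056.60363 + 370.01908) = 37.771 km
P5: √((0.007·111.32)² + (0.045·79.16)²) = √(0.60721 + 12.68927) = 3.646 km
P6: √((0.150·111.32)² + (-0.084·79.16)²) = √(278.82320 + 44.21505) = 17.973 km
P7: √((-0.334·111.32)² + (0.123·79.16)²) = √(1382.41784 + 94.80294) = 38.435 km
P8: √((-0.027·111.32)² + (-0.181·79.16)²) = √(9.03387 + 205.29044) = 14.640 km
P9: √((-0.431·111.32)² + (-0.413·79.16)²) = √(2301.97676 + 1068.83748) = 58.059 km
P10: √((-0.514·111.32)² + (0.041·79.16)²) = √(3273.95445 + 10.53366) = 57.310 km
P11: √((-0.506·111.32)² + (-0.374·79.16)²) = √(3172.83457 + 876.50576) = 63.634 km
P12: √((0.014·111.32)² + (0.341·79.16)²) = √(2.42886 + 728.65228) = 27.039 km
P13: √((-0.127·111.32)² + (-0.209·79.16)²) = √(199.87286 + 273.71849) = 21.762 km
Sorted: P5 (3.646 km) < P8 (14.640 km) < P6 (17.973 km) < P13 (21.762 km) < …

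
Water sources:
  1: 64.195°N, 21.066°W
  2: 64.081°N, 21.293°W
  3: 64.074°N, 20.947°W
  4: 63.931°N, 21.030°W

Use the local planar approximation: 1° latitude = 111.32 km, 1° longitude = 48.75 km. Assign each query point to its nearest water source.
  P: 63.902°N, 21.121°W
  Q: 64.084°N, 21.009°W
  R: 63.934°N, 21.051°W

P→4; Q→3; R→4

P at 63.902°N, 21.121°W:
  1: 32.727 km
  2: 21.619 km
  3: 20.942 km
  4: 5.487 km
  → nearest: 4 (5.487 km)
Q at 64.084°N, 21.009°W:
  1: 12.665 km
  2: 13.849 km
  3: 3.221 km
  4: 17.063 km
  → nearest: 3 (3.221 km)
R at 63.934°N, 21.051°W:
  1: 29.064 km
  2: 20.173 km
  3: 16.389 km
  4: 1.077 km
  → nearest: 4 (1.077 km)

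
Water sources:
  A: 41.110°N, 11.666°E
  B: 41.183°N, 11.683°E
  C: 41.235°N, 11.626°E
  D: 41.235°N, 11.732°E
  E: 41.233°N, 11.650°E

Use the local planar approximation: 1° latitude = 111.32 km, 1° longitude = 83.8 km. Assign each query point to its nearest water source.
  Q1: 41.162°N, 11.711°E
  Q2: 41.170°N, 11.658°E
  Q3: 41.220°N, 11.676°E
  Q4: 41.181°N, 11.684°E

Q1 at 41.162°N, 11.711°E:
  A: 6.909 km
  B: 3.312 km
  C: 10.806 km
  D: 8.315 km
  E: 9.413 km
  → nearest: B (3.312 km)
Q2 at 41.170°N, 11.658°E:
  A: 6.713 km
  B: 2.546 km
  C: 7.717 km
  D: 9.530 km
  E: 7.045 km
  → nearest: B (2.546 km)
Q3 at 41.220°N, 11.676°E:
  A: 12.274 km
  B: 4.160 km
  C: 4.510 km
  D: 4.981 km
  E: 2.616 km
  → nearest: E (2.616 km)
Q4 at 41.181°N, 11.684°E:
  A: 8.046 km
  B: 0.238 km
  C: 7.730 km
  D: 7.233 km
  E: 6.452 km
  → nearest: B (0.238 km)

Q1→B; Q2→B; Q3→E; Q4→B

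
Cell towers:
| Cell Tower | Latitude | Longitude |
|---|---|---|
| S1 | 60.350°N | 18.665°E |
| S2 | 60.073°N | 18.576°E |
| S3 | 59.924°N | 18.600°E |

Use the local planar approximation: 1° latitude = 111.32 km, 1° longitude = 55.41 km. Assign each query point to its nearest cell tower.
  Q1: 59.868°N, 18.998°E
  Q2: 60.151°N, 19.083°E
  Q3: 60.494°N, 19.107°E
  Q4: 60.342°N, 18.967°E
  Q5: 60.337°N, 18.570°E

Q1→S3; Q2→S2; Q3→S1; Q4→S1; Q5→S1

Q1 at 59.868°N, 18.998°E:
  S1: √((0.482·111.32)² + (-0.333·55.41)²) = √(2878.99209 + 340.45896) = 56.740 km
  S2: √((0.205·111.32)² + (-0.422·55.41)²) = √(520.77978 + 546.76562) = 32.673 km
  S3: √((0.056·111.32)² + (-0.398·55.41)²) = √(38.86176 + 486.34275) = 22.917 km
  → nearest: S3 (22.917 km)
Q2 at 60.151°N, 19.083°E:
  S1: √((0.199·111.32)² + (-0.418·55.41)²) = √(490.74123 + 536.44952) = 32.050 km
  S2: √((-0.078·111.32)² + (-0.507·55.41)²) = √(75.39379 + 789.20934) = 29.404 km
  S3: √((-0.227·111.32)² + (-0.483·55.41)²) = √(638.55471 + 716.25977) = 36.808 km
  → nearest: S2 (29.404 km)
Q3 at 60.494°N, 19.107°E:
  S1: √((-0.144·111.32)² + (-0.442·55.41)²) = √(256.96346 + 599.81986) = 29.271 km
  S2: √((-0.421·111.32)² + (-0.531·55.41)²) = √(2196.39571 + 865.69586) = 55.336 km
  S3: √((-0.570·111.32)² + (-0.507·55.41)²) = √(4026.20707 + 789.20934) = 69.393 km
  → nearest: S1 (29.271 km)
Q4 at 60.342°N, 18.967°E:
  S1: √((0.008·111.32)² + (-0.302·55.41)²) = √(0.79310 + 280.02073) = 16.758 km
  S2: √((-0.269·111.32)² + (-0.391·55.41)²) = √(896.70782 + 469.38566) = 36.961 km
  S3: √((-0.418·111.32)² + (-0.367·55.41)²) = √(2165.20469 + 413.53134) = 50.781 km
  → nearest: S1 (16.758 km)
Q5 at 60.337°N, 18.570°E:
  S1: √((0.013·111.32)² + (0.095·55.41)²) = √(2.09427 + 27.70917) = 5.459 km
  S2: √((-0.264·111.32)² + (0.006·55.41)²) = √(863.68276 + 0.11053) = 29.390 km
  S3: √((-0.413·111.32)² + (0.030·55.41)²) = √(2113.71534 + 2.76324) = 46.005 km
  → nearest: S1 (5.459 km)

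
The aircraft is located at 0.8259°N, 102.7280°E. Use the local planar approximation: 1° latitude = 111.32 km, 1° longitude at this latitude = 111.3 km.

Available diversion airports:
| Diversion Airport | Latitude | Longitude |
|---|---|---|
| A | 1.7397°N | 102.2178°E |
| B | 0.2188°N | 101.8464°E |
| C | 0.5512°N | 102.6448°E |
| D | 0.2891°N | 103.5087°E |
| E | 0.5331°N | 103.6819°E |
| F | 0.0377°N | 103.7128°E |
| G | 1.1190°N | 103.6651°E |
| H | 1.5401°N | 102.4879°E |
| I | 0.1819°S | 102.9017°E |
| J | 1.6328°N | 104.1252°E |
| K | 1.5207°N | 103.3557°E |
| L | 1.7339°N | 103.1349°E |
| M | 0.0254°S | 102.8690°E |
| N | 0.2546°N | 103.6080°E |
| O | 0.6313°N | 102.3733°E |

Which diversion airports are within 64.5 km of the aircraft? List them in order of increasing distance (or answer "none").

Distances from 0.8259°N, 102.7280°E:
A: 116.5006 km
B: 119.1441 km
C: 31.9509 km
D: 105.4564 km
E: 111.0598 km
F: 140.4019 km
G: 109.2836 km
H: 83.8757 km
I: 113.8419 km
J: 179.5862 km
K: 104.2262 km
L: 110.7604 km
M: 96.0573 km
N: 116.7802 km
O: 45.0311 km
Threshold 64.5 km: C (31.9509 km), O (45.0311 km) are within range.

C, O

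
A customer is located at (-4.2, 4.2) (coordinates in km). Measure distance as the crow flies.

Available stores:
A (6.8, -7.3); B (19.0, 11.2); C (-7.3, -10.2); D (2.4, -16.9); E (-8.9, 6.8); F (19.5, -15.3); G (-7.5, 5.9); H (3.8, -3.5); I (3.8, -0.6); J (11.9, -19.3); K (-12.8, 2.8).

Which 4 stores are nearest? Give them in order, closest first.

G, E, K, I

Distances from (-4.2, 4.2):
A: 15.9 km
B: 24.2 km
C: 14.7 km
D: 22.1 km
E: 5.4 km
F: 30.7 km
G: 3.7 km
H: 11.1 km
I: 9.3 km
J: 28.5 km
K: 8.7 km
Sorted: G (3.7 km) < E (5.4 km) < K (8.7 km) < I (9.3 km) < H (11.1 km) < C (14.7 km) < …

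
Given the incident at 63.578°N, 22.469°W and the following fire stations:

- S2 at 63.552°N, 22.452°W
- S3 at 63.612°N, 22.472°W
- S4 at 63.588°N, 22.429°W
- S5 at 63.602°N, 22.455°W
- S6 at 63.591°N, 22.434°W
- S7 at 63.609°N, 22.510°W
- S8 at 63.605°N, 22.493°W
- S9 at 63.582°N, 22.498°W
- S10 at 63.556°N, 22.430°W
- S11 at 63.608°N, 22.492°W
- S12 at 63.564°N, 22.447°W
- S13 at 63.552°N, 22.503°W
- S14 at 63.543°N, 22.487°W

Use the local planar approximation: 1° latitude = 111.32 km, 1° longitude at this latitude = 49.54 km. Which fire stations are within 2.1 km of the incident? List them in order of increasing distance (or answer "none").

Distances from 63.578°N, 22.469°W:
S2: √((-0.026·111.32)² + (0.017·49.54)²) = √(8.37709 + 0.70927) = 3.014 km
S3: √((0.034·111.32)² + (-0.003·49.54)²) = √(14.32532 + 0.02209) = 3.788 km
S4: √((0.010·111.32)² + (0.040·49.54)²) = √(1.23921 + 3.92674) = 2.273 km
S5: √((0.024·111.32)² + (0.014·49.54)²) = √(7.13787 + 0.48103) = 2.760 km
S6: √((0.013·111.32)² + (0.035·49.54)²) = √(2.09427 + 3.00641) = 2.258 km
S7: √((0.031·111.32)² + (-0.041·49.54)²) = √(11.90885 + 4.12553) = 4.004 km
S8: √((0.027·111.32)² + (-0.024·49.54)²) = √(9.03387 + 1.41363) = 3.232 km
S9: √((0.004·111.32)² + (-0.029·49.54)²) = √(0.19827 + 2.06399) = 1.504 km
S10: √((-0.022·111.32)² + (0.039·49.54)²) = √(5.99780 + 3.73286) = 3.119 km
S11: √((0.030·111.32)² + (-0.023·49.54)²) = √(11.15293 + 1.29828) = 3.529 km
S12: √((-0.014·111.32)² + (0.022·49.54)²) = √(2.42886 + 1.18784) = 1.902 km
S13: √((-0.026·111.32)² + (-0.034·49.54)²) = √(8.37709 + 2.83707) = 3.349 km
S14: √((-0.035·111.32)² + (-0.018·49.54)²) = √(15.18037 + 0.79516) = 3.997 km
Threshold 2.1 km: S9 (1.504 km), S12 (1.902 km) are within range.

S9, S12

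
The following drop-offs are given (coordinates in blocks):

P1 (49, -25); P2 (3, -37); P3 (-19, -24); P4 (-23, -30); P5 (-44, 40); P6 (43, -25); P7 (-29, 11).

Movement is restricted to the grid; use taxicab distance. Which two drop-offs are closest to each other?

Pairwise distances:
P1–P2: |-46| + |-12| = 46 + 12 = 58 blocks
P1–P3: |-68| + |1| = 68 + 1 = 69 blocks
P1–P4: |-72| + |-5| = 72 + 5 = 77 blocks
P1–P5: |-93| + |65| = 93 + 65 = 158 blocks
P1–P6: |-6| + |0| = 6 + 0 = 6 blocks
P1–P7: |-78| + |36| = 78 + 36 = 114 blocks
P2–P3: |-22| + |13| = 22 + 13 = 35 blocks
P2–P4: |-26| + |7| = 26 + 7 = 33 blocks
P2–P5: |-47| + |77| = 47 + 77 = 124 blocks
P2–P6: |40| + |12| = 40 + 12 = 52 blocks
P2–P7: |-32| + |48| = 32 + 48 = 80 blocks
P3–P4: |-4| + |-6| = 4 + 6 = 10 blocks
P3–P5: |-25| + |64| = 25 + 64 = 89 blocks
P3–P6: |62| + |-1| = 62 + 1 = 63 blocks
P3–P7: |-10| + |35| = 10 + 35 = 45 blocks
P4–P5: |-21| + |70| = 21 + 70 = 91 blocks
P4–P6: |66| + |5| = 66 + 5 = 71 blocks
P4–P7: |-6| + |41| = 6 + 41 = 47 blocks
P5–P6: |87| + |-65| = 87 + 65 = 152 blocks
P5–P7: |15| + |-29| = 15 + 29 = 44 blocks
P6–P7: |-72| + |36| = 72 + 36 = 108 blocks
Closest pair: P1–P6 at 6 blocks.

P1 and P6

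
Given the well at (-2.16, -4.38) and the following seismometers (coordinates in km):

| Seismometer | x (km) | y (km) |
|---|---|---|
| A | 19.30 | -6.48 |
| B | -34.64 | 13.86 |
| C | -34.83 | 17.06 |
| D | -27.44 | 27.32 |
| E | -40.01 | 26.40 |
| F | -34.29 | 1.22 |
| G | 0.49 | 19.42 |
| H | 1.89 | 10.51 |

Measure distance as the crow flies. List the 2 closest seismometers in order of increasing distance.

H, A

Distances from (-2.16, -4.38):
A: √((21.46)² + (-2.10)²) = √(460.5316 + 4.4100) = 21.56 km
B: √((-32.48)² + (18.24)²) = √(1054.9504 + 332.6976) = 37.25 km
C: √((-32.67)² + (21.44)²) = √(1067.3289 + 459.6736) = 39.08 km
D: √((-25.28)² + (31.70)²) = √(639.0784 + 1004.8900) = 40.55 km
E: √((-37.85)² + (30.78)²) = √(1432.6225 + 947.4084) = 48.79 km
F: √((-32.13)² + (5.60)²) = √(1032.3369 + 31.3600) = 32.61 km
G: √((2.65)² + (23.80)²) = √(7.0225 + 566.4400) = 23.95 km
H: √((4.05)² + (14.89)²) = √(16.4025 + 221.7121) = 15.43 km
Sorted: H (15.43 km) < A (21.56 km) < G (23.95 km) < F (32.61 km) < …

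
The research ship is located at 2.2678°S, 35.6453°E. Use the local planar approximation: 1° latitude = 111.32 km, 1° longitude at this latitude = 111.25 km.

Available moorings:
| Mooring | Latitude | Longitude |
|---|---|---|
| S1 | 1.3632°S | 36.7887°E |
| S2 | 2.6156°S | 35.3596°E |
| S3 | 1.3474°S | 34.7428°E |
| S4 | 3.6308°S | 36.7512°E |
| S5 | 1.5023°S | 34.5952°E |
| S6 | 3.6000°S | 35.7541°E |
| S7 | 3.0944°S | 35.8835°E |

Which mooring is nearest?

Distances from 2.2678°S, 35.6453°E:
S1: √((0.9046·111.32)² + (1.1434·111.25)²) = √(10140.504501 + 16180.666811) = 162.2380 km
S2: √((-0.3478·111.32)² + (-0.2857·111.25)²) = √(1499.013523 + 1010.230602) = 50.0924 km
S3: √((0.9204·111.32)² + (-0.9025·111.25)²) = √(10497.831927 + 10080.787510) = 143.4525 km
S4: √((-1.3630·111.32)² + (1.1059·111.25)²) = √(23021.737994 + 15136.719234) = 195.3419 km
S5: √((0.7655·111.32)² + (-1.0501·111.25)²) = √(7261.674623 + 13647.759358) = 144.6009 km
S6: √((-1.3322·111.32)² + (0.1088·111.25)²) = √(21993.039487 + 146.506816) = 148.7936 km
S7: √((-0.8266·111.32)² + (0.2382·111.25)²) = √(8467.148901 + 702.236750) = 95.7569 km
Minimum: S2 at 50.0924 km.

S2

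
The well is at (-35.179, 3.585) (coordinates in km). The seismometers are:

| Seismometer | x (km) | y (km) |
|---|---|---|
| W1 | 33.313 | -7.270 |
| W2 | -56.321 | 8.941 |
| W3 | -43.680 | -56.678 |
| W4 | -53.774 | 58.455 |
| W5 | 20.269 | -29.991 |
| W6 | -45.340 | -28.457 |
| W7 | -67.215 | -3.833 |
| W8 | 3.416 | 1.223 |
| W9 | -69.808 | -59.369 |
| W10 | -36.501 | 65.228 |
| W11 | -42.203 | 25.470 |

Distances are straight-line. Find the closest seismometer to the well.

Distances from (-35.179, 3.585):
W1: 69.347 km
W2: 21.810 km
W3: 60.860 km
W4: 57.935 km
W5: 64.822 km
W6: 33.615 km
W7: 32.884 km
W8: 38.667 km
W9: 71.850 km
W10: 61.657 km
W11: 22.985 km
Minimum: W2 at 21.810 km.

W2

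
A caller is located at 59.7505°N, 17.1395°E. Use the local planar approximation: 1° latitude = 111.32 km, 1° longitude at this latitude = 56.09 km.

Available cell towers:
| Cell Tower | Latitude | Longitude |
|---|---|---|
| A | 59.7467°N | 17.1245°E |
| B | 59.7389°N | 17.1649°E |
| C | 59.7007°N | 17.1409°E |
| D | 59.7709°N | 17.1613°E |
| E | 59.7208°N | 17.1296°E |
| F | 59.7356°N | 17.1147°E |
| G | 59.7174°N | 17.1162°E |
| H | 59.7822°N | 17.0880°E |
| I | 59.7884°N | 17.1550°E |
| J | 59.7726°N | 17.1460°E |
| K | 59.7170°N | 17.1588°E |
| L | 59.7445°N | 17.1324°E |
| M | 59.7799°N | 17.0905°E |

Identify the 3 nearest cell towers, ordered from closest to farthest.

Distances from 59.7505°N, 17.1395°E:
A: √((-0.0038·111.32)² + (-0.0150·56.09)²) = √(0.178943 + 0.707870) = 0.9417 km
B: √((-0.0116·111.32)² + (0.0254·56.09)²) = √(1.667487 + 2.029730) = 1.9228 km
C: √((-0.0498·111.32)² + (0.0014·56.09)²) = √(30.733009 + 0.006166) = 5.5443 km
D: √((0.0204·111.32)² + (0.0218·56.09)²) = √(5.157114 + 1.495147) = 2.5792 km
E: √((-0.0297·111.32)² + (-0.0099·56.09)²) = √(10.930985 + 0.308348) = 3.3525 km
F: √((-0.0149·111.32)² + (-0.0248·56.09)²) = √(2.751180 + 1.934970) = 2.1648 km
G: √((-0.0331·111.32)² + (-0.0233·56.09)²) = √(13.576955 + 1.707980) = 3.9096 km
H: √((0.0317·111.32)² + (-0.0515·56.09)²) = √(12.452740 + 8.344212) = 4.5604 km
I: √((0.0379·111.32)² + (0.0155·56.09)²) = √(17.800197 + 0.755848) = 4.3077 km
J: √((0.0221·111.32)² + (0.0065·56.09)²) = √(6.052446 + 0.132922) = 2.4870 km
K: √((-0.0335·111.32)² + (0.0193·56.09)²) = √(13.907082 + 1.171886) = 3.8832 km
L: √((-0.0060·111.32)² + (-0.0071·56.09)²) = √(0.446117 + 0.158594) = 0.7776 km
M: √((0.0294·111.32)² + (-0.0490·56.09)²) = √(10.711272 + 7.553758) = 4.2738 km
Sorted: L (0.7776 km) < A (0.9417 km) < B (1.9228 km) < F (2.1648 km) < J (2.4870 km) < …

L, A, B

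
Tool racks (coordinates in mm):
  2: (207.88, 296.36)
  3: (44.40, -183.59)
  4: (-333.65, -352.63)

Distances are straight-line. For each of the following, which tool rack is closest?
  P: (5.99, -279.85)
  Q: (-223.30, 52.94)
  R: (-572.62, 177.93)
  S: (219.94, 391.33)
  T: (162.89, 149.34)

P at (5.99, -279.85):
  2: √((201.89)² + (576.21)²) = √(40759.5721 + 332017.9641) = 610.56 mm
  3: √((38.41)² + (96.26)²) = √(1475.3281 + 9265.9876) = 103.64 mm
  4: √((-339.64)² + (-72.78)²) = √(115355.3296 + 5296.9284) = 347.35 mm
  → nearest: 3 (103.64 mm)
Q at (-223.30, 52.94):
  2: √((431.18)² + (243.42)²) = √(185916.1924 + 59253.2964) = 495.15 mm
  3: √((267.70)² + (-236.53)²) = √(71663.2900 + 55946.4409) = 357.23 mm
  4: √((-110.35)² + (-405.57)²) = √(12177.1225 + 164487.0249) = 420.31 mm
  → nearest: 3 (357.23 mm)
R at (-572.62, 177.93):
  2: √((780.50)² + (118.43)²) = √(609180.2500 + 14025.6649) = 789.43 mm
  3: √((617.02)² + (-361.52)²) = √(380713.6804 + 130696.7104) = 715.13 mm
  4: √((238.97)² + (-530.56)²) = √(57106.6609 + 281493.9136) = 581.89 mm
  → nearest: 4 (581.89 mm)
S at (219.94, 391.33):
  2: √((-12.06)² + (-94.97)²) = √(145.4436 + 9019.3009) = 95.73 mm
  3: √((-175.54)² + (-574.92)²) = √(30814.2916 + 330533.0064) = 601.12 mm
  4: √((-553.59)² + (-743.96)²) = √(306461.8881 + 553476.4816) = 927.33 mm
  → nearest: 2 (95.73 mm)
T at (162.89, 149.34):
  2: √((44.99)² + (147.02)²) = √(2024.1001 + 21614.8804) = 153.75 mm
  3: √((-118.49)² + (-332.93)²) = √(14039.8801 + 110842.3849) = 353.39 mm
  4: √((-496.54)² + (-501.97)²) = √(246551.9716 + 251973.8809) = 706.06 mm
  → nearest: 2 (153.75 mm)

P→3; Q→3; R→4; S→2; T→2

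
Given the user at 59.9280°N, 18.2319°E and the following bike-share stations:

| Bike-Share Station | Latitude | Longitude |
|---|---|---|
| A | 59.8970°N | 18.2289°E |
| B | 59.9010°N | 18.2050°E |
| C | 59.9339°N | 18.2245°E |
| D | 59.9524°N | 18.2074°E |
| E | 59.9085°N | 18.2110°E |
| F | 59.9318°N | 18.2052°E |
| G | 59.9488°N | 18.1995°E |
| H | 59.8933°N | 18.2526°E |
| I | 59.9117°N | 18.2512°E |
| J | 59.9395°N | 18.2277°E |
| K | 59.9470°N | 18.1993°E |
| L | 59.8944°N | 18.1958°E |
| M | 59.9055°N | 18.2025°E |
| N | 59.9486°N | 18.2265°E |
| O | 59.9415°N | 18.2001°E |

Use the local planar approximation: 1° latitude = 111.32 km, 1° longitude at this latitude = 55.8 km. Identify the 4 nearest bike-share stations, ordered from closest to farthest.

Distances from 59.9280°N, 18.2319°E:
A: 3.4550 km
B: 3.3596 km
C: 0.7758 km
D: 3.0408 km
E: 2.4642 km
F: 1.5487 km
G: 2.9377 km
H: 4.0318 km
I: 2.1100 km
J: 1.3015 km
K: 2.7897 km
L: 4.2483 km
M: 2.9941 km
N: 2.3129 km
O: 2.3253 km
Sorted: C (0.7758 km) < J (1.3015 km) < F (1.5487 km) < I (2.1100 km) < N (2.3129 km) < O (2.3253 km) < …

C, J, F, I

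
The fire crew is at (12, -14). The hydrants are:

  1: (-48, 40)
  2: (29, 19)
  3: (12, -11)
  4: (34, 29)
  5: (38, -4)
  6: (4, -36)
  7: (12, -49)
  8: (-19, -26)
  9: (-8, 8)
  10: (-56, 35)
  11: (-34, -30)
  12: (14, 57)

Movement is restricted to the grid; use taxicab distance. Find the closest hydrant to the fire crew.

3

Distances from (12, -14):
1: 114
2: 50
3: 3
4: 65
5: 36
6: 30
7: 35
8: 43
9: 42
10: 117
11: 62
12: 73
Minimum: 3 at 3.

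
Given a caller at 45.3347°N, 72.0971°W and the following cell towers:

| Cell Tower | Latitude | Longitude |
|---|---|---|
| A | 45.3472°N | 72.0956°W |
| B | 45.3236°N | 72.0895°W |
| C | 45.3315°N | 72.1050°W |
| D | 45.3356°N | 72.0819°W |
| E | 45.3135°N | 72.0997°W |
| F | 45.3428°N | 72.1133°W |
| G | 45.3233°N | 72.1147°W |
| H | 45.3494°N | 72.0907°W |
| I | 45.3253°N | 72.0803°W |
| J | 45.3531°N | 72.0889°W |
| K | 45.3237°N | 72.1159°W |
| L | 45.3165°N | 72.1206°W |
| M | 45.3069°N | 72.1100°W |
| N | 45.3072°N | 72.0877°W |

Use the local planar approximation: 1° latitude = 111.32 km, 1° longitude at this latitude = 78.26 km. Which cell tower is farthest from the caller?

M

Distances from 45.3347°N, 72.0971°W:
A: 1.3964 km
B: 1.3713 km
C: 0.7135 km
D: 1.1938 km
E: 2.3687 km
F: 1.5558 km
G: 1.8729 km
H: 1.7113 km
I: 1.6804 km
J: 2.1465 km
K: 1.9142 km
L: 2.7363 km
M: 3.2552 km
N: 3.1484 km
Maximum: M at 3.2552 km.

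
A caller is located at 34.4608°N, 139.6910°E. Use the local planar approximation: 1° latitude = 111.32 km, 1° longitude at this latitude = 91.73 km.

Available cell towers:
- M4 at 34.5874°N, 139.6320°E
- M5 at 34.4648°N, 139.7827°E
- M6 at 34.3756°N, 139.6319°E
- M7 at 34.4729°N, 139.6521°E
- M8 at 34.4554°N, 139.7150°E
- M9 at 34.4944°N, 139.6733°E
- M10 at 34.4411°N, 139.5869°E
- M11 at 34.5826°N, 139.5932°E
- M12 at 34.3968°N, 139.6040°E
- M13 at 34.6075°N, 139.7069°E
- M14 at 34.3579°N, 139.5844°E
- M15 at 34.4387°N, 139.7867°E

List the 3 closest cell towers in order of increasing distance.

M8, M7, M9

Distances from 34.4608°N, 139.6910°E:
M4: 15.0966 km
M5: 8.4234 km
M6: 10.9245 km
M7: 3.8141 km
M8: 2.2821 km
M9: 4.0775 km
M10: 9.7977 km
M11: 16.2580 km
M12: 10.6980 km
M13: 16.3956 km
M14: 15.0609 km
M15: 9.1168 km
Sorted: M8 (2.2821 km) < M7 (3.8141 km) < M9 (4.0775 km) < M5 (8.4234 km) < M15 (9.1168 km) < …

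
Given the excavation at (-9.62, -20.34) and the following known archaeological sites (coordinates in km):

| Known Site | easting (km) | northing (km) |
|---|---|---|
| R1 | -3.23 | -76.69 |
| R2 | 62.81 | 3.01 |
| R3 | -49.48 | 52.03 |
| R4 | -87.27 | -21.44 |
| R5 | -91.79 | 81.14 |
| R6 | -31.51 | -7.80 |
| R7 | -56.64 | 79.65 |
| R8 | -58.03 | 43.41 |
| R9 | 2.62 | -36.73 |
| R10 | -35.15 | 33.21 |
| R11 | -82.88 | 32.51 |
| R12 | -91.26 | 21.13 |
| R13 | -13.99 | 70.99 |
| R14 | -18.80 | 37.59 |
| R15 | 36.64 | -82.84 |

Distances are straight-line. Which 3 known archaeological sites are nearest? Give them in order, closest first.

Distances from (-9.62, -20.34):
R1: 56.71 km
R2: 76.10 km
R3: 82.62 km
R4: 77.66 km
R5: 130.58 km
R6: 25.23 km
R7: 110.49 km
R8: 80.05 km
R9: 20.46 km
R10: 59.32 km
R11: 90.33 km
R12: 91.57 km
R13: 91.43 km
R14: 58.65 km
R15: 77.76 km
Sorted: R9 (20.46 km) < R6 (25.23 km) < R1 (56.71 km) < R14 (58.65 km) < R10 (59.32 km) < …

R9, R6, R1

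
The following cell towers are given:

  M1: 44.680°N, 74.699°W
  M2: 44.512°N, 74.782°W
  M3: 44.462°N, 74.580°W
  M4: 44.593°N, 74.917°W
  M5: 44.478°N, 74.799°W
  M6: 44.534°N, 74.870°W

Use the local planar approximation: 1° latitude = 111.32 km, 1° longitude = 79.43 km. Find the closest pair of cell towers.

Pairwise distances:
M1–M2: 19.830 km
M1–M3: 26.044 km
M1–M4: 19.840 km
M1–M5: 23.848 km
M1–M6: 21.181 km
M2–M3: 16.983 km
M2–M4: 14.010 km
M2–M5: 4.019 km
M2–M6: 7.406 km
M3–M4: 30.482 km
M3–M5: 17.486 km
M3–M6: 24.389 km
M4–M5: 15.866 km
M4–M6: 7.555 km
M5–M6: 8.406 km
Closest pair: M2–M5 at 4.019 km.

M2 and M5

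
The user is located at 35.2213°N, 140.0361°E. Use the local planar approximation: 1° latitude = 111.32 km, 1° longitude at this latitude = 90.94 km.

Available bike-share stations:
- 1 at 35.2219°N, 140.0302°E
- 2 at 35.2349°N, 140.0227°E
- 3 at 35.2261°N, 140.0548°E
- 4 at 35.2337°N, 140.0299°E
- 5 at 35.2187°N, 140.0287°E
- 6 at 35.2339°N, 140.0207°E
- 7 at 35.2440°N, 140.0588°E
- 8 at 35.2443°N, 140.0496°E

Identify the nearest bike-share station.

1

Distances from 35.2213°N, 140.0361°E:
1: √((0.0006·111.32)² + (-0.0059·90.94)²) = √(0.004461 + 0.287882) = 0.5407 km
2: √((0.0136·111.32)² + (-0.0134·90.94)²) = √(2.292051 + 1.484976) = 1.9435 km
3: √((0.0048·111.32)² + (0.0187·90.94)²) = √(0.285515 + 2.891966) = 1.7825 km
4: √((0.0124·111.32)² + (-0.0062·90.94)²) = √(1.905416 + 0.317902) = 1.4911 km
5: √((-0.0026·111.32)² + (-0.0074·90.94)²) = √(0.083771 + 0.452870) = 0.7326 km
6: √((0.0126·111.32)² + (-0.0154·90.94)²) = √(1.967377 + 1.961333) = 1.9821 km
7: √((0.0227·111.32)² + (0.0227·90.94)²) = √(6.385547 + 4.261491) = 3.2630 km
8: √((0.0230·111.32)² + (0.0135·90.94)²) = √(6.555443 + 1.507223) = 2.8395 km
Minimum: 1 at 0.5407 km.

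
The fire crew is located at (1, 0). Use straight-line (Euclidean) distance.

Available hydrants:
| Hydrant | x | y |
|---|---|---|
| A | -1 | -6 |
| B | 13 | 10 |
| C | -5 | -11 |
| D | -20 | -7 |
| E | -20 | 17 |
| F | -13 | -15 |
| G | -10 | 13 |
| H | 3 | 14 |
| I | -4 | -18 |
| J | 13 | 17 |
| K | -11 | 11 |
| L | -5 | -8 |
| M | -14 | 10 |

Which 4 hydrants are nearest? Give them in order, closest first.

A, L, C, H

Distances from (1, 0):
A: √((-2)² + (-6)²) = √(4.000 + 36.000) = 6.3
B: √((12)² + (10)²) = √(144.000 + 100.000) = 15.6
C: √((-6)² + (-11)²) = √(36.000 + 121.000) = 12.5
D: √((-21)² + (-7)²) = √(441.000 + 49.000) = 22.1
E: √((-21)² + (17)²) = √(441.000 + 289.000) = 27.0
F: √((-14)² + (-15)²) = √(196.000 + 225.000) = 20.5
G: √((-11)² + (13)²) = √(121.000 + 169.000) = 17.0
H: √((2)² + (14)²) = √(4.000 + 196.000) = 14.1
I: √((-5)² + (-18)²) = √(25.000 + 324.000) = 18.7
J: √((12)² + (17)²) = √(144.000 + 289.000) = 20.8
K: √((-12)² + (11)²) = √(144.000 + 121.000) = 16.3
L: √((-6)² + (-8)²) = √(36.000 + 64.000) = 10.0
M: √((-15)² + (10)²) = √(225.000 + 100.000) = 18.0
Sorted: A (6.3) < L (10.0) < C (12.5) < H (14.1) < B (15.6) < K (16.3) < …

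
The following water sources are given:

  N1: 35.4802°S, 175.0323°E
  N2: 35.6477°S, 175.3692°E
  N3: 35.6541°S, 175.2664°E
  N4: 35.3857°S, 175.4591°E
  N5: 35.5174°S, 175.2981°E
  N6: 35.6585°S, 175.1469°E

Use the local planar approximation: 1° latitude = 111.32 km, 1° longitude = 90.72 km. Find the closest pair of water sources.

Pairwise distances:
N2–N3: 9.3532 km
N3–N6: 10.8521 km
N3–N5: 15.4868 km
N2–N5: 15.8745 km
N2–N6: 20.2029 km
N4–N5: 20.6948 km
N5–N6: 20.8535 km
N1–N6: 22.4064 km
N1–N5: 24.4664 km
N1–N3: 28.7365 km
N2–N4: 30.2847 km
N3–N4: 34.6168 km
N1–N2: 35.8024 km
N1–N4: 40.1229 km
N4–N6: 41.5259 km
Closest pair: N2–N3 at 9.3532 km.

N2 and N3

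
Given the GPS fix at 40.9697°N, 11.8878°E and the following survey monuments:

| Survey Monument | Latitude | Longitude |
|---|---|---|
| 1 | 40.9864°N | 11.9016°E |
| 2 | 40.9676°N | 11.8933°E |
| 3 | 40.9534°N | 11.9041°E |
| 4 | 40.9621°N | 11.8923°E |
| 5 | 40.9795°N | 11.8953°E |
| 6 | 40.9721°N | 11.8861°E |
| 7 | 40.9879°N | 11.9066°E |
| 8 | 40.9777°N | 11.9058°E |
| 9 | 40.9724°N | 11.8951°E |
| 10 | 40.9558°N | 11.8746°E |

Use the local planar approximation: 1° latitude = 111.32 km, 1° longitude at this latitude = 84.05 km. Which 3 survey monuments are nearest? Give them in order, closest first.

6, 2, 9

Distances from 40.9697°N, 11.8878°E:
1: 2.1912 km
2: 0.5180 km
3: 2.2736 km
4: 0.9267 km
5: 1.2600 km
6: 0.3030 km
7: 2.5694 km
8: 1.7556 km
9: 0.6832 km
10: 1.9040 km
Sorted: 6 (0.3030 km) < 2 (0.5180 km) < 9 (0.6832 km) < 4 (0.9267 km) < 5 (1.2600 km) < …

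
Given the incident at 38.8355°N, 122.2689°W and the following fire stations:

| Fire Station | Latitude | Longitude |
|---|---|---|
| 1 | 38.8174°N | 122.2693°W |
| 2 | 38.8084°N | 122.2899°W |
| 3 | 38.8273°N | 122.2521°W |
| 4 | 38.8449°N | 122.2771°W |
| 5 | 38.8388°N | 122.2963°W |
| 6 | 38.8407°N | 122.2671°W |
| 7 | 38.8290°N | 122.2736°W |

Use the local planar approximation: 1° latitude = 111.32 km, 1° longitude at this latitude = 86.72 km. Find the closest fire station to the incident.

6

Distances from 38.8355°N, 122.2689°W:
1: √((-0.0181·111.32)² + (-0.0004·86.72)²) = √(4.059790 + 0.001203) = 2.0152 km
2: √((-0.0271·111.32)² + (-0.0210·86.72)²) = √(9.100913 + 3.316478) = 3.5238 km
3: √((-0.0082·111.32)² + (0.0168·86.72)²) = √(0.833248 + 2.122546) = 1.7192 km
4: √((0.0094·111.32)² + (-0.0082·86.72)²) = √(1.094970 + 0.505669) = 1.2652 km
5: √((0.0033·111.32)² + (-0.0274·86.72)²) = √(0.134950 + 5.645984) = 2.4044 km
6: √((0.0052·111.32)² + (0.0018·86.72)²) = √(0.335084 + 0.024366) = 0.5995 km
7: √((-0.0065·111.32)² + (-0.0047·86.72)²) = √(0.523568 + 0.166125) = 0.8305 km
Minimum: 6 at 0.5995 km.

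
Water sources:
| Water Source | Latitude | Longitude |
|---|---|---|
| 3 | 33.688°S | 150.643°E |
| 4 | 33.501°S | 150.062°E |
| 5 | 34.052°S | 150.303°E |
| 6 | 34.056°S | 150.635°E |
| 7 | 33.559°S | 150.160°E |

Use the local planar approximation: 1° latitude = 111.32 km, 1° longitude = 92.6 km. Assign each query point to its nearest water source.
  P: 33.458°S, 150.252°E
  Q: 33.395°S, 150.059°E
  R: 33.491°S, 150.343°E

P at 33.458°S, 150.252°E:
  3: √((-0.230·111.32)² + (0.391·92.6)²) = √(655.54433 + 1310.91788) = 44.345 km
  4: √((-0.043·111.32)² + (-0.190·92.6)²) = √(22.91307 + 309.54884) = 18.234 km
  5: √((-0.594·111.32)² + (0.051·92.6)²) = √(4372.39396 + 22.30295) = 66.293 km
  6: √((-0.598·111.32)² + (0.383·92.6)²) = √(4431.47969 + 1257.82297) = 75.427 km
  7: √((-0.101·111.32)² + (-0.092·92.6)²) = √(126.41224 + 72.57677) = 14.106 km
  → nearest: 7 (14.106 km)
Q at 33.395°S, 150.059°E:
  3: √((-0.293·111.32)² + (0.584·92.6)²) = √(1063.85303 + 2924.47335) = 63.153 km
  4: √((-0.106·111.32)² + (0.003·92.6)²) = √(139.23811 + 0.07717) = 11.803 km
  5: √((-0.657·111.32)² + (0.244·92.6)²) = √(5349.05587 + 510.50691) = 76.548 km
  6: √((-0.661·111.32)² + (0.576·92.6)²) = √(5414.38725 + 2844.89957) = 90.881 km
  7: √((-0.164·111.32)² + (0.101·92.6)²) = √(333.29906 + 87.47113) = 20.513 km
  → nearest: 4 (11.803 km)
R at 33.491°S, 150.343°E:
  3: √((-0.197·111.32)² + (0.300·92.6)²) = √(480.92665 + 771.72840) = 35.393 km
  4: √((-0.010·111.32)² + (-0.281·92.6)²) = √(1.23921 + 677.07162) = 26.044 km
  5: √((-0.561·111.32)² + (-0.040·92.6)²) = √(3900.06745 + 13.71962) = 62.560 km
  6: √((-0.565·111.32)² + (0.292·92.6)²) = √(3955.88166 + 731.11834) = 68.462 km
  7: √((-0.068·111.32)² + (-0.183·92.6)²) = √(57.30127 + 287.16014) = 18.560 km
  → nearest: 7 (18.560 km)

P→7; Q→4; R→7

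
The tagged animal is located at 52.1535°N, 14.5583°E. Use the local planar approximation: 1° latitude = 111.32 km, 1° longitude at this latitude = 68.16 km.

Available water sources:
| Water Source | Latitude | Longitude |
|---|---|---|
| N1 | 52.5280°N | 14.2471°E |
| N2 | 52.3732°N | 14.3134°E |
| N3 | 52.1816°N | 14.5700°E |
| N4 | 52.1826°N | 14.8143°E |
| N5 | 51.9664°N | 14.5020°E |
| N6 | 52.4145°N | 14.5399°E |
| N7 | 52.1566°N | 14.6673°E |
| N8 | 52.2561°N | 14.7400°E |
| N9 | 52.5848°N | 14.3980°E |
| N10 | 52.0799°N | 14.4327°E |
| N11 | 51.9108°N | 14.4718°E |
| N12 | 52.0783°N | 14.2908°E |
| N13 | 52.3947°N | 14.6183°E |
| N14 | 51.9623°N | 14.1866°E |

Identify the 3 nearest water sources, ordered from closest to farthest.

Distances from 52.1535°N, 14.5583°E:
N1: 46.7753 km
N2: 29.6105 km
N3: 3.2281 km
N4: 17.7471 km
N5: 21.1785 km
N6: 29.0816 km
N7: 7.4375 km
N8: 16.8472 km
N9: 49.2398 km
N10: 11.8498 km
N11: 27.6532 km
N12: 20.0627 km
N13: 27.1600 km
N14: 33.0891 km
Sorted: N3 (3.2281 km) < N7 (7.4375 km) < N10 (11.8498 km) < N8 (16.8472 km) < N4 (17.7471 km) < …

N3, N7, N10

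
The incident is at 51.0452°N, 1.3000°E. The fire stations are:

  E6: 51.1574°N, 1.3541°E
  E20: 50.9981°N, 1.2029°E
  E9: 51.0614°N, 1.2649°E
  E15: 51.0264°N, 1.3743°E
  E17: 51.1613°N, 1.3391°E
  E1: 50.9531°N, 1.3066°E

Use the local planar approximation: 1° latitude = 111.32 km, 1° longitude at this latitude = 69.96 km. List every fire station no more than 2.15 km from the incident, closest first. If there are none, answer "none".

Distances from 51.0452°N, 1.3000°E:
E6: 13.0510 km
E20: 8.5812 km
E9: 3.0467 km
E15: 5.6035 km
E17: 13.2106 km
E1: 10.2630 km
Threshold 2.15 km: none within range.

none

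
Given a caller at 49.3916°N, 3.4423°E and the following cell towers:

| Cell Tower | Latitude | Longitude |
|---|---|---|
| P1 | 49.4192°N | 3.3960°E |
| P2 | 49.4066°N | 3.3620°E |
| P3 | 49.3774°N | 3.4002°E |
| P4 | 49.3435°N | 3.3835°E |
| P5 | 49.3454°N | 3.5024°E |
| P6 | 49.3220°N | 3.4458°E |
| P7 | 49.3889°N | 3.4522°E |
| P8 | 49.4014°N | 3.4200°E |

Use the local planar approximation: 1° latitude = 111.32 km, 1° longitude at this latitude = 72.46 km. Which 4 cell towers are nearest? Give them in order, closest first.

P7, P8, P3, P1

Distances from 49.3916°N, 3.4423°E:
P1: 4.5492 km
P2: 6.0534 km
P3: 3.4358 km
P4: 6.8428 km
P5: 6.7391 km
P6: 7.7520 km
P7: 0.7778 km
P8: 1.9497 km
Sorted: P7 (0.7778 km) < P8 (1.9497 km) < P3 (3.4358 km) < P1 (4.5492 km) < P2 (6.0534 km) < P5 (6.7391 km) < …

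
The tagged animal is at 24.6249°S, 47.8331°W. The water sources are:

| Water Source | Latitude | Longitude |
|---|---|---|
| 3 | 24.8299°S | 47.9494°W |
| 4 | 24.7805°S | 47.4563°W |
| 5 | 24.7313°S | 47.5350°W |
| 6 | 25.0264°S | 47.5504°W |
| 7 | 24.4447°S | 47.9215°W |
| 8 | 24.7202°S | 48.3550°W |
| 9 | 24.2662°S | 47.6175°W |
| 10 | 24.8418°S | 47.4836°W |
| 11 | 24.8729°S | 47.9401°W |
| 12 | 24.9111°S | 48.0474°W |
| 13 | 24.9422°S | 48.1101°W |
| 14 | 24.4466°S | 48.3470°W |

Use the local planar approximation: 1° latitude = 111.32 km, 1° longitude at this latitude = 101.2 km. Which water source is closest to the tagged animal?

Distances from 24.6249°S, 47.8331°W:
3: √((-0.2050·111.32)² + (-0.1163·101.2)²) = √(520.779784 + 138.522543) = 25.6769 km
4: √((-0.1556·111.32)² + (0.3768·101.2)²) = √(300.030621 + 1454.061626) = 41.8819 km
5: √((-0.1064·111.32)² + (0.2981·101.2)²) = √(140.290948 + 910.091330) = 32.4096 km
6: √((-0.4015·111.32)² + (0.2827·101.2)²) = √(1997.641237 + 818.488613) = 53.0672 km
7: √((0.1802·111.32)² + (-0.0884·101.2)²) = √(402.398144 + 80.032347) = 21.9643 km
8: √((-0.0953·111.32)² + (-0.5219·101.2)²) = √(112.546553 + 2789.559433) = 53.8712 km
9: √((0.3587·111.32)² + (0.2156·101.2)²) = √(1594.443552 + 476.056542) = 45.5027 km
10: √((-0.2169·111.32)² + (0.3495·101.2)²) = √(582.995898 + 1250.994456) = 42.8251 km
11: √((-0.2480·111.32)² + (-0.1070·101.2)²) = √(762.166326 + 117.254247) = 29.6550 km
12: √((-0.2862·111.32)² + (-0.2143·101.2)²) = √(1015.045837 + 470.332909) = 38.5406 km
13: √((-0.3173·111.32)² + (-0.2770·101.2)²) = √(1247.632098 + 785.815450) = 45.0938 km
14: √((0.1783·111.32)² + (-0.5139·101.2)²) = √(393.957236 + 2704.694765) = 55.6655 km
Minimum: 7 at 21.9643 km.

7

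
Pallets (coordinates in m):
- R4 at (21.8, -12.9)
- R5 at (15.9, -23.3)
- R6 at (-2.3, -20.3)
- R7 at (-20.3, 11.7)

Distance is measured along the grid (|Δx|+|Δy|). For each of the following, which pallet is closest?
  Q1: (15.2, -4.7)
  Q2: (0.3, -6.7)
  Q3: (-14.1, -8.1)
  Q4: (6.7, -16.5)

Q1→R4; Q2→R6; Q3→R6; Q4→R6

Q1 at (15.2, -4.7):
  R4: |6.6| + |-8.2| = 6.6 + 8.2 = 14.8 m
  R5: |0.7| + |-18.6| = 0.7 + 18.6 = 19.3 m
  R6: |-17.5| + |-15.6| = 17.5 + 15.6 = 33.1 m
  R7: |-35.5| + |16.4| = 35.5 + 16.4 = 51.9 m
  → nearest: R4 (14.8 m)
Q2 at (0.3, -6.7):
  R4: |21.5| + |-6.2| = 21.5 + 6.2 = 27.7 m
  R5: |15.6| + |-16.6| = 15.6 + 16.6 = 32.2 m
  R6: |-2.6| + |-13.6| = 2.6 + 13.6 = 16.2 m
  R7: |-20.6| + |18.4| = 20.6 + 18.4 = 39.0 m
  → nearest: R6 (16.2 m)
Q3 at (-14.1, -8.1):
  R4: |35.9| + |-4.8| = 35.9 + 4.8 = 40.7 m
  R5: |30.0| + |-15.2| = 30.0 + 15.2 = 45.2 m
  R6: |11.8| + |-12.2| = 11.8 + 12.2 = 24.0 m
  R7: |-6.2| + |19.8| = 6.2 + 19.8 = 26.0 m
  → nearest: R6 (24.0 m)
Q4 at (6.7, -16.5):
  R4: |15.1| + |3.6| = 15.1 + 3.6 = 18.7 m
  R5: |9.2| + |-6.8| = 9.2 + 6.8 = 16.0 m
  R6: |-9.0| + |-3.8| = 9.0 + 3.8 = 12.8 m
  R7: |-27.0| + |28.2| = 27.0 + 28.2 = 55.2 m
  → nearest: R6 (12.8 m)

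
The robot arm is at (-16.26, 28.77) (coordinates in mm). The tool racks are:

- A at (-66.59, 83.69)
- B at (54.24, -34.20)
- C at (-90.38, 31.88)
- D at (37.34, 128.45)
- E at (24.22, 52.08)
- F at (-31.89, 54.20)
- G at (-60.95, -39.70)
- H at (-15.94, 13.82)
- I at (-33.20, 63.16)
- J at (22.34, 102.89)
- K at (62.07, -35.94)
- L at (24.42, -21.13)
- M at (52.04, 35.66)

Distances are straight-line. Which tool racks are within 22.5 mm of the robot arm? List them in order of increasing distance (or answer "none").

Distances from (-16.26, 28.77):
A: 74.49 mm
B: 94.53 mm
C: 74.19 mm
D: 113.18 mm
E: 46.71 mm
F: 29.85 mm
G: 81.76 mm
H: 14.95 mm
I: 38.34 mm
J: 83.57 mm
K: 101.60 mm
L: 64.38 mm
M: 68.65 mm
Threshold 22.5 mm: H (14.95 mm) is within range.

H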